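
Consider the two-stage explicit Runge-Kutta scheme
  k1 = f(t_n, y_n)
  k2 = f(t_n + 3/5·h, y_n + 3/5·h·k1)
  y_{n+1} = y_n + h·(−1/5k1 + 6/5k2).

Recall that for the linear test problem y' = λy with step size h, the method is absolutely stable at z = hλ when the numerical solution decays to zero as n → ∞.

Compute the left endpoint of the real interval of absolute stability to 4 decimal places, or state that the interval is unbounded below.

z* = -1.3889.

With y'=λy (z=hλ):
  k1=λy_n ⇒ h·k1=z·y_n;  k2=λ(1+3/5z)y_n ⇒ h·k2=z(1+3/5z)y_n
  y_{n+1}/y_n = 1 − 1/5z + 6/5z(1+3/5z) = 1 + z + 18/25z²
  so R(z) = 1 + z + 18/25z².

Boundary: |R(x)|=1, x<0.
x=-1.31: |R|=0.9256
R=1: x+18/25x²=0 ⇒ x=−25/18=-1.3889; min R=1−1/(4·18/25)=0.6528>−1
Confirm numerically:
  x=-0.977: |R|=0.71026 <1
  x=-0.763: |R|=0.65616 <1
  x=-0.745: |R|=0.65462 <1
  x=-0.642: |R|=0.65476 <1
  x=-1.932: |R|=1.75549 >1
  x=-1.656: |R|=1.31848 >1
  x=-1.441: |R|=1.05407 >1
Stable set (-1.3889, 0).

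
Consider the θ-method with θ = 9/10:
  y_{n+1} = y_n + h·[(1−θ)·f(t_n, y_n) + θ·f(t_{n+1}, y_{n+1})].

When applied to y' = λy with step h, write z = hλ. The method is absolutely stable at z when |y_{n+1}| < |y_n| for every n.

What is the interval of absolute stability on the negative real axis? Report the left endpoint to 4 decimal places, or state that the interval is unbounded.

Test eqn y'=λy, z=hλ:
  y_{n+1} = y_n + z·[1/10·y_n + 9/10·y_{n+1}] ⇒ (1 − 9/10z)y_{n+1} = (1 + 1/10z)y_n
  R(z) = (1 + 1/10z)/(1 − 9/10z).

Boundary: |R(x)|=1, x<0.
x=-1.47: |R|=0.3672
x=-2: |R|=0.2857
x=-10: |R|=0.0000
x=-100: |R|=0.0989
θ=9/10≥1/2 ⇒ |1+1/10x|<|1−9/10x| ∀x<0 ⇒ interval (−∞,0).

unbounded; (−∞, 0).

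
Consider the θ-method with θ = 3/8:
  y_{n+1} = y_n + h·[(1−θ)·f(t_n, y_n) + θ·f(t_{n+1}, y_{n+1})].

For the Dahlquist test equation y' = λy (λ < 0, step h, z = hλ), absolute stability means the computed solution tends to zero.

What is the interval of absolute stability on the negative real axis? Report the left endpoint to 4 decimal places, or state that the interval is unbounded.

Test eqn y'=λy, z=hλ:
  y_{n+1} = y_n + z·[5/8·y_n + 3/8·y_{n+1}] ⇒ (1 − 3/8z)y_{n+1} = (1 + 5/8z)y_n
  Hence R(z) = (1 + 5/8z)/(1 − 3/8z).

Solve |R(x)|<1 on ℝ⁻.
x=-1.64: |R|=0.0155
R=−1: 1+5/8x = −1+3/8x ⇒ -1/4x=2 ⇒ x=2/(-1/4)=-8.0000
Confirm numerically:
  x=-5.897: |R|=0.83629 <1
  x=-5.551: |R|=0.80132 <1
  x=-4.138: |R|=0.62163 <1
  x=-8.301: |R|=1.01830 >1
  x=-8.101: |R|=1.00625 >1
Interval (-8.0000, 0).

z∈(-8.0000,0).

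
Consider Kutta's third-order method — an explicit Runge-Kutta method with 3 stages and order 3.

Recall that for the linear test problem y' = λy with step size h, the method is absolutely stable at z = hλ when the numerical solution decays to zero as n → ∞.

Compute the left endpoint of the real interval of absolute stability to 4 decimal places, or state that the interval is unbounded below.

On y'=λy, z=hλ:
  order 3, 3-stage ⇒ R(z)=1+z+z^2/2+z^3/6
  (e.g. R(-0.81)=0.42948, |R|=0.42948)

Solve |R(x)|<1 on ℝ⁻.
x=-0.81: |R|=0.4295
|R(-1.97)|=0.3038 |R(-0.89)|=0.3886 |R(-0.76)|=0.4556
Bisect:
  x_lo=-3.2249 |R|=2.6147  x_hi=-0.3156 |R|=0.7290
  mid=-1.77025 |R|=0.12795 →hi
  mid=-2.49756 |R|=0.97521 →hi
  mid=-2.86122 |R|=1.67187 →lo
  mid=-2.67939 |R|=1.29578 →lo
  mid=-2.58848 |R|=1.12893 →lo
  mid=-2.54302 |R|=1.05048 →lo
  mid=-2.52029 |R|=1.01245 →lo
  mid=-2.50893 |R|=0.99374 →hi
  mid=-2.51461 |R|=1.00307 →lo
  mid=-2.51177 |R|=0.99840 →hi
  ...
  [-2.51284,-2.51266] ⇒ x*=-2.5127
Interval (-2.5127, 0).

z* = -2.5127.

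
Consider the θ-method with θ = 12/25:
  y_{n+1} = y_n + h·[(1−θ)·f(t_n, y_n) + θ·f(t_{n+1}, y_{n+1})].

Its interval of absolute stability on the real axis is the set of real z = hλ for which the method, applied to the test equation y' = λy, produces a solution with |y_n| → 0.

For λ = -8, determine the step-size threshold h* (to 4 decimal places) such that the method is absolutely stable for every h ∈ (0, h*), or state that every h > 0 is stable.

On y'=λy, z=hλ:
  y_{n+1} = y_n + z·[13/25·y_n + 12/25·y_{n+1}] ⇒ (1 − 12/25z)y_{n+1} = (1 + 13/25z)y_n
  Hence R(z) = (1 + 13/25z)/(1 − 12/25z).

Need |R(x)|<1, x<0.
x=-1.37: |R|=0.1735
R=−1: 1+13/25x = −1+12/25x ⇒ -1/25x=2 ⇒ x=2/(-1/25)=-50.0000
Confirm numerically:
  x=-40.800: |R|=0.98212 <1
  x=-29.771: |R|=0.94708 <1
  x=-23.247: |R|=0.91199 <1
  x=-50.533: |R|=1.00084 >1
  x=-50.447: |R|=1.00071 >1
  x=-50.257: |R|=1.00041 >1
Interval (-50.0000, 0).

(-50.0000,0); λ=-8 ⇒ h* = (50)/8 = 6.2500.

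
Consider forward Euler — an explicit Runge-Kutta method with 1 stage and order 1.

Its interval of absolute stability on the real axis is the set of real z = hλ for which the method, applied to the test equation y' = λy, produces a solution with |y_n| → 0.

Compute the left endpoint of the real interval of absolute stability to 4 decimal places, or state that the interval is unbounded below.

left endpoint -2.0000.

With y'=λy (z=hλ):
  order 1, 1-stage ⇒ R(z)=1+z
  (e.g. R(-1.44)=-0.44000, |R|=0.44000)

Solve |R(x)|<1 on ℝ⁻.
x=-1.44: |R|=0.4400
|R(-2.36)|=1.3600 |R(-2.27)|=1.2700 |R(-1.17)|=0.1700
Bisect:
  x_lo=-2.5884 |R|=1.5884  x_hi=-0.1260 |R|=0.8740
  mid=-1.35720 |R|=0.35720 →hi
  mid=-1.97282 |R|=0.97282 →hi
  mid=-2.28064 |R|=1.28064 →lo
  mid=-2.12673 |R|=1.12673 →lo
  mid=-2.04978 |R|=1.04978 →lo
  mid=-2.01130 |R|=1.01130 →lo
  mid=-1.99206 |R|=0.99206 →hi
  mid=-2.00168 |R|=1.00168 →lo
  ...
  [-2.00003,-1.99988] ⇒ x*=-2.0000
So |R|<1 on (-2.0000, 0).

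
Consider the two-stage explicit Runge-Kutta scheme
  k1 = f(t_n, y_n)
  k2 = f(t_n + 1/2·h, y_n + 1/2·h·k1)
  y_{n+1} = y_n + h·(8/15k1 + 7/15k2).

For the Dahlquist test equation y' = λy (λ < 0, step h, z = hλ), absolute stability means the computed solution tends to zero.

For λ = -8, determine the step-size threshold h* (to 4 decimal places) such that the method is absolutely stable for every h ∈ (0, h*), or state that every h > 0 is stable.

(-4.2857,0); λ=-8 ⇒ h* = (30/7)/8 = 0.5357.

Test eqn y'=λy, z=hλ:
  k1=λy_n ⇒ h·k1=z·y_n;  k2=λ(1+1/2z)y_n ⇒ h·k2=z(1+1/2z)y_n
  y_{n+1}/y_n = 1 + 8/15z + 7/15z(1+1/2z) = 1 + z + 7/30z²
  Hence R(z) = 1 + z + 7/30z².

Boundary: |R(x)|=1, x<0.
x=-1.63: |R|=0.0101
R=1: x+7/30x²=0 ⇒ x=−30/7=-4.2857; min R=1−1/(4·7/30)=-0.0714>−1
Confirm numerically:
  x=-4.002: |R|=0.73507 <1
  x=-3.321: |R|=0.25244 <1
  x=-2.463: |R|=0.04751 <1
  x=-4.662: |R|=1.40932 >1
  x=-4.450: |R|=1.17058 >1
Interval (-4.2857, 0).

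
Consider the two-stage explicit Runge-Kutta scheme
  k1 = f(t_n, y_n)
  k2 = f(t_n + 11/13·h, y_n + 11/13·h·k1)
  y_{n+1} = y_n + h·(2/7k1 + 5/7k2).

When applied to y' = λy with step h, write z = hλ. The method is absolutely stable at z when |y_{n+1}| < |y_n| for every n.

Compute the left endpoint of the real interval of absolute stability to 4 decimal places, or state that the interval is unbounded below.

left endpoint -1.6545.

On y'=λy, z=hλ:
  k1=λy_n ⇒ h·k1=z·y_n;  k2=λ(1+11/13z)y_n ⇒ h·k2=z(1+11/13z)y_n
  y_{n+1}/y_n = 1 + 2/7z + 5/7z(1+11/13z) = 1 + z + 55/91z²
  R(z) = 1 + z + 55/91z².

Find x<0 with |R(x)|<1.
x=-0.75: |R|=0.5900
R=1: x+55/91x²=0 ⇒ x=−91/55=-1.6545; min R=1−1/(4·55/91)=0.5864>−1
Confirm numerically:
  x=-1.612: |R|=0.95855 <1
  x=-1.495: |R|=0.85584 <1
  x=-1.313: |R|=0.72896 <1
  x=-2.142: |R|=1.63107 >1
  x=-1.839: |R|=1.20502 >1
So |R|<1 on (-1.6545, 0).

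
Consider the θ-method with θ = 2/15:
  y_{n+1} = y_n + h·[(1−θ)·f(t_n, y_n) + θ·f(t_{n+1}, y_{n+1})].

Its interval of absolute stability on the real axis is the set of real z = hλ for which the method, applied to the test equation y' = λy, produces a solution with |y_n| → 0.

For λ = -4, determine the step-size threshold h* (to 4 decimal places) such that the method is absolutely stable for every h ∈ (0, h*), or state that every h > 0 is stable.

(-2.7273,0); λ=-4 ⇒ h* = (30/11)/4 = 0.6818.

Set f=λy, z=hλ:
  y_{n+1} = y_n + z·[13/15·y_n + 2/15·y_{n+1}] ⇒ (1 − 2/15z)y_{n+1} = (1 + 13/15z)y_n
  ⇒ R(z) = (1 + 13/15z)/(1 − 2/15z).

Need |R(x)|<1, x<0.
x=-0.82: |R|=0.2608
R=−1: 1+13/15x = −1+2/15x ⇒ -11/15x=2 ⇒ x=2/(-11/15)=-2.7273
Confirm numerically:
  x=-1.963: |R|=0.55580 <1
  x=-1.962: |R|=0.55517 <1
  x=-1.836: |R|=0.47494 <1
  x=-1.443: |R|=0.21016 <1
  x=-2.988: |R|=1.13673 >1
  x=-2.753: |R|=1.01380 >1
Interval (-2.7273, 0).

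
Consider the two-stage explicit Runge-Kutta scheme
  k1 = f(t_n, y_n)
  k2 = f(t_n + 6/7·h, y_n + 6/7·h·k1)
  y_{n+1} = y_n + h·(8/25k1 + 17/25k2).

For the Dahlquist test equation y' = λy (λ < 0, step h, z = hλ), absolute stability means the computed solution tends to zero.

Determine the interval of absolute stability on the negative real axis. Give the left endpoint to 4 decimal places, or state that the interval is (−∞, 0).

z∈(-1.7157,0).

Test eqn y'=λy, z=hλ:
  k1=λy_n ⇒ h·k1=z·y_n;  k2=λ(1+6/7z)y_n ⇒ h·k2=z(1+6/7z)y_n
  y_{n+1}/y_n = 1 + 8/25z + 17/25z(1+6/7z) = 1 + z + 102/175z²
  so R(z) = 1 + z + 102/175z².

Solve |R(x)|<1 on ℝ⁻.
x=-1.21: |R|=0.6434
R=1: x+102/175x²=0 ⇒ x=−175/102=-1.7157; min R=1−1/(4·102/175)=0.5711>−1
Confirm numerically:
  x=-1.661: |R|=0.94706 <1
  x=-1.502: |R|=0.81293 <1
  x=-1.290: |R|=0.67993 <1
  x=-1.281: |R|=0.67545 <1
  x=-2.283: |R|=1.75490 >1
  x=-1.988: |R|=1.31554 >1
Stable set (-1.7157, 0).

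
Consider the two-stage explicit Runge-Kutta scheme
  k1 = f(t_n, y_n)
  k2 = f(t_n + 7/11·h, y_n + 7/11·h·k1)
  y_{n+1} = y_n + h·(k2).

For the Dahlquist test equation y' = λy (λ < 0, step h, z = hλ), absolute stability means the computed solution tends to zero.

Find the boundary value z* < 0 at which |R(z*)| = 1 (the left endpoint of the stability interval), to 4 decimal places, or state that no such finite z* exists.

left endpoint -1.5714.

Set f=λy, z=hλ:
  k1=λy_n ⇒ h·k1=z·y_n;  k2=λ(1+7/11z)y_n ⇒ h·k2=z(1+7/11z)y_n
  y_{n+1}/y_n = 1 + z(1+7/11z) = 1 + z + 7/11z²
  ⇒ R(z) = 1 + z + 7/11z².

Find x<0 with |R(x)|<1.
x=-1.51: |R|=0.9410
R=1: x+7/11x²=0 ⇒ x=−11/7=-1.5714; min R=1−1/(4·7/11)=0.6071>−1
Confirm numerically:
  x=-1.313: |R|=0.78407 <1
  x=-1.239: |R|=0.73790 <1
  x=-1.231: |R|=0.73332 <1
  x=-0.673: |R|=0.61523 <1
  x=-1.998: |R|=1.54237 >1
  x=-1.599: |R|=1.02806 >1
So |R|<1 on (-1.5714, 0).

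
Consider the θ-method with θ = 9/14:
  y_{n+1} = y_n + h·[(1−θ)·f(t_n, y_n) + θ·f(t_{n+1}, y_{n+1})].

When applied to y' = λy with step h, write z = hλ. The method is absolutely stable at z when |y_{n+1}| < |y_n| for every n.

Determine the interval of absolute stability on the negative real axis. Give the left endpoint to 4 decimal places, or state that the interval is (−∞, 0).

Test eqn y'=λy, z=hλ:
  y_{n+1} = y_n + z·[5/14·y_n + 9/14·y_{n+1}] ⇒ (1 − 9/14z)y_{n+1} = (1 + 5/14z)y_n
  so R(z) = (1 + 5/14z)/(1 − 9/14z).

Boundary: |R(x)|=1, x<0.
x=-0.76: |R|=0.4894
x=-2: |R|=0.1250
x=-10: |R|=0.3462
x=-100: |R|=0.5317
θ=9/14≥1/2 ⇒ |1+5/14x|<|1−9/14x| ∀x<0 ⇒ interval (−∞,0).

(−∞, 0) — no finite endpoint.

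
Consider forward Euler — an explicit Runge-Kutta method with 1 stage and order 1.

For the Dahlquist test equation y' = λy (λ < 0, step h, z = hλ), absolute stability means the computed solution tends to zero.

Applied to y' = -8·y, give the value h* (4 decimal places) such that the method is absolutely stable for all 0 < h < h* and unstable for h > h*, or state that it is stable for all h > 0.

(-2.0000,0); λ=-8 ⇒ h* = 0.2500.

On y'=λy, z=hλ:
  order 1, 1-stage ⇒ R(z)=1+z
  (e.g. R(-1.59)=-0.59000, |R|=0.59000)

Need |R(x)|<1, x<0.
x=-1.59: |R|=0.5900
|R(-1.89)|=0.8900 |R(-1.19)|=0.1900 |R(-0.73)|=0.2700
Bisect:
  x_lo=-2.5608 |R|=1.5608  x_hi=-0.2588 |R|=0.7412
  mid=-1.40981 |R|=0.40981 →hi
  mid=-1.98532 |R|=0.98532 →hi
  mid=-2.27308 |R|=1.27308 →lo
  mid=-2.12920 |R|=1.12920 →lo
  mid=-2.05726 |R|=1.05726 →lo
  mid=-2.02129 |R|=1.02129 →lo
  mid=-2.00331 |R|=1.00331 →lo
  ...
  [-2.00008,-1.99994] ⇒ x*=-2.0000
Interval (-2.0000, 0).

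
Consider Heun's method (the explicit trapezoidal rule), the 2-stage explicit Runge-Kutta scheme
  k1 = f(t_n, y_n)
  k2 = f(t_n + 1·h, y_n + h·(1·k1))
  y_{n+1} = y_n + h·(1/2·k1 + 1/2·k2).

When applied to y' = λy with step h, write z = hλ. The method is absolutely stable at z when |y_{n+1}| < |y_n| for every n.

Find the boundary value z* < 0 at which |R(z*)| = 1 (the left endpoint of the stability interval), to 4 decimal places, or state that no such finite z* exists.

On y'=λy, z=hλ:
  order 2, 2-stage ⇒ R(z)=1+z+z^2/2
  (e.g. R(-0.58)=0.58820, |R|=0.58820)

Need |R(x)|<1, x<0.
x=-0.58: |R|=0.5882
|R(-2.35)|=1.4113 |R(-1.66)|=0.7178 |R(-0.65)|=0.5613
Bisect:
  x_lo=-2.6579 |R|=1.8743  x_hi=-0.2395 |R|=0.7892
  mid=-1.44869 |R|=0.60066 →hi
  mid=-2.05328 |R|=1.05470 →lo
  mid=-1.75099 |R|=0.78199 →hi
  mid=-1.90213 |R|=0.90692 →hi
  mid=-1.97771 |R|=0.97796 →hi
  mid=-2.01549 |R|=1.01561 →lo
  mid=-1.99660 |R|=0.99661 →hi
  mid=-2.00605 |R|=1.00607 →lo
  mid=-2.00132 |R|=1.00132 →lo
  mid=-1.99896 |R|=0.99896 →hi
  ...
  [-2.00014,-2.00000] ⇒ x*=-2.0000
So |R|<1 on (-2.0000, 0).

z* = -2.0000.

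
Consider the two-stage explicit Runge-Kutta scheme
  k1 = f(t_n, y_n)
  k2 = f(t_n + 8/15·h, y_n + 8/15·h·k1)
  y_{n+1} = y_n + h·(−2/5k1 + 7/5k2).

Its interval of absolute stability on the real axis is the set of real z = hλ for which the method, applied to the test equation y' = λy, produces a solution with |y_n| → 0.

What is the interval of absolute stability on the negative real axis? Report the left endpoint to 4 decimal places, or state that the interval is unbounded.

Test eqn y'=λy, z=hλ:
  k1=λy_n ⇒ h·k1=z·y_n;  k2=λ(1+8/15z)y_n ⇒ h·k2=z(1+8/15z)y_n
  y_{n+1}/y_n = 1 − 2/5z + 7/5z(1+8/15z) = 1 + z + 56/75z²
  R(z) = 1 + z + 56/75z².

Boundary: |R(x)|=1, x<0.
x=-0.71: |R|=0.6664
R=1: x+56/75x²=0 ⇒ x=−75/56=-1.3393; min R=1−1/(4·56/75)=0.6652>−1
Confirm numerically:
  x=-1.302: |R|=0.96375 <1
  x=-1.289: |R|=0.95160 <1
  x=-1.232: |R|=0.90131 <1
  x=-1.594: |R|=1.30316 >1
  x=-1.545: |R|=1.23731 >1
Stable set (-1.3393, 0).

z∈(-1.3393,0).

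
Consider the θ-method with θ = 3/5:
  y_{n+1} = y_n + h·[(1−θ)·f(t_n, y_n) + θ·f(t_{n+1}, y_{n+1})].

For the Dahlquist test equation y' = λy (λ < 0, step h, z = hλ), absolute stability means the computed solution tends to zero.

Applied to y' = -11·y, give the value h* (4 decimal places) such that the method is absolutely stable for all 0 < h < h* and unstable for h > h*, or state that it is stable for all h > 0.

interval (−∞, 0). Any h>0 works for λ=-11.

With y'=λy (z=hλ):
  y_{n+1} = y_n + z·[2/5·y_n + 3/5·y_{n+1}] ⇒ (1 − 3/5z)y_{n+1} = (1 + 2/5z)y_n
  Hence R(z) = (1 + 2/5z)/(1 − 3/5z).

Need |R(x)|<1, x<0.
x=-1.76: |R|=0.1440
x=-2: |R|=0.0909
x=-10: |R|=0.4286
x=-100: |R|=0.6393
θ=3/5≥1/2 ⇒ |1+2/5x|<|1−3/5x| ∀x<0 ⇒ unbounded interval.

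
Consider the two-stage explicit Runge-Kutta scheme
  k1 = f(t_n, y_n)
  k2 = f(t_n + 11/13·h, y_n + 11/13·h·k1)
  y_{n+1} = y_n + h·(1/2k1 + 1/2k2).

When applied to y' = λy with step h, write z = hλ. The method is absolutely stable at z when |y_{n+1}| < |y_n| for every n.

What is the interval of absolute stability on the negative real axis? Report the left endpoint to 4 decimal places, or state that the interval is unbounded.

On y'=λy, z=hλ:
  k1=λy_n ⇒ h·k1=z·y_n;  k2=λ(1+11/13z)y_n ⇒ h·k2=z(1+11/13z)y_n
  y_{n+1}/y_n = 1 + 1/2z + 1/2z(1+11/13z) = 1 + z + 11/26z²
  ⇒ R(z) = 1 + z + 11/26z².

Boundary: |R(x)|=1, x<0.
x=-0.95: |R|=0.4318
R=1: x+11/26x²=0 ⇒ x=−26/11=-2.3636; min R=1−1/(4·11/26)=0.4091>−1
Confirm numerically:
  x=-1.555: |R|=0.46801 <1
  x=-1.439: |R|=0.43707 <1
  x=-1.323: |R|=0.41752 <1
  x=-2.807: |R|=1.52653 >1
  x=-2.724: |R|=1.41531 >1
Stable set (-2.3636, 0).

(-2.3636, 0).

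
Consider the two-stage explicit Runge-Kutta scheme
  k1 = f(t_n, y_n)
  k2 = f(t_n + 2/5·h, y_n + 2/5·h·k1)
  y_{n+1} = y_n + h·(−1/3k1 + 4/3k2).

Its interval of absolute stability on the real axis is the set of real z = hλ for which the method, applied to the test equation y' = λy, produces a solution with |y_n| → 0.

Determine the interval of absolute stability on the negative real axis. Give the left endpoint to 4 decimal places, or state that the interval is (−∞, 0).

Set f=λy, z=hλ:
  k1=λy_n ⇒ h·k1=z·y_n;  k2=λ(1+2/5z)y_n ⇒ h·k2=z(1+2/5z)y_n
  y_{n+1}/y_n = 1 − 1/3z + 4/3z(1+2/5z) = 1 + z + 8/15z²
  R(z) = 1 + z + 8/15z².

Find x<0 with |R(x)|<1.
x=-1.78: |R|=0.9098
R=1: x+8/15x²=0 ⇒ x=−15/8=-1.8750; min R=1−1/(4·8/15)=0.5312>−1
Confirm numerically:
  x=-1.512: |R|=0.70728 <1
  x=-1.462: |R|=0.67797 <1
  x=-1.193: |R|=0.56607 <1
  x=-0.963: |R|=0.53160 <1
  x=-2.422: |R|=1.70658 >1
  x=-2.180: |R|=1.35461 >1
  x=-1.922: |R|=1.04818 >1
So |R|<1 on (-1.8750, 0).

z∈(-1.8750,0).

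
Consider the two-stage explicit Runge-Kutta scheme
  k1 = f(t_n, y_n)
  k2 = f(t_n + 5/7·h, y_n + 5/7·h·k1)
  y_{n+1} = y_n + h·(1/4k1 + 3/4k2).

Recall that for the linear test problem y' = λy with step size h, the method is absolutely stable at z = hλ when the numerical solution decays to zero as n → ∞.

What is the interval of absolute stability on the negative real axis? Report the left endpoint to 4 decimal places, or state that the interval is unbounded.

(-1.8667, 0).

Set f=λy, z=hλ:
  k1=λy_n ⇒ h·k1=z·y_n;  k2=λ(1+5/7z)y_n ⇒ h·k2=z(1+5/7z)y_n
  y_{n+1}/y_n = 1 + 1/4z + 3/4z(1+5/7z) = 1 + z + 15/28z²
  R(z) = 1 + z + 15/28z².

Need |R(x)|<1, x<0.
x=-1.03: |R|=0.5383
R=1: x+15/28x²=0 ⇒ x=−28/15=-1.8667; min R=1−1/(4·15/28)=0.5333>−1
Confirm numerically:
  x=-1.731: |R|=0.87419 <1
  x=-1.304: |R|=0.60694 <1
  x=-1.193: |R|=0.56945 <1
  x=-1.014: |R|=0.53682 <1
  x=-2.214: |R|=1.41196 >1
  x=-2.120: |R|=1.28771 >1
So |R|<1 on (-1.8667, 0).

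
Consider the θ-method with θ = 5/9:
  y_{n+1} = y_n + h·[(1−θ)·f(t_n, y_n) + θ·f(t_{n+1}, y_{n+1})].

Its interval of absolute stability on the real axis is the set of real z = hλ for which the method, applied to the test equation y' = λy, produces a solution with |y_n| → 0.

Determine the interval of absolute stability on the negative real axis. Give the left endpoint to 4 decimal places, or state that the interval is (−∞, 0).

unbounded; (−∞, 0).

On y'=λy, z=hλ:
  y_{n+1} = y_n + z·[4/9·y_n + 5/9·y_{n+1}] ⇒ (1 − 5/9z)y_{n+1} = (1 + 4/9z)y_n
  Hence R(z) = (1 + 4/9z)/(1 − 5/9z).

Need |R(x)|<1, x<0.
x=-1.5: |R|=0.1818
x=-2: |R|=0.0526
x=-10: |R|=0.5254
x=-100: |R|=0.7682
θ=5/9≥1/2 ⇒ |1+4/9x|<|1−5/9x| ∀x<0 ⇒ unbounded interval.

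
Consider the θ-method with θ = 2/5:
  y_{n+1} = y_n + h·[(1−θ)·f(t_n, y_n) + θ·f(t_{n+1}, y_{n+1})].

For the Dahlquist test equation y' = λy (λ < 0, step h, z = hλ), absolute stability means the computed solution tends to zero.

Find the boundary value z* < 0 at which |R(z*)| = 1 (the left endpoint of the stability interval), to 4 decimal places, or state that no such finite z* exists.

Test eqn y'=λy, z=hλ:
  y_{n+1} = y_n + z·[3/5·y_n + 2/5·y_{n+1}] ⇒ (1 − 2/5z)y_{n+1} = (1 + 3/5z)y_n
  ⇒ R(z) = (1 + 3/5z)/(1 − 2/5z).

Find x<0 with |R(x)|<1.
x=-1.2: |R|=0.1892
R=−1: 1+3/5x = −1+2/5x ⇒ -1/5x=2 ⇒ x=2/(-1/5)=-10.0000
Confirm numerically:
  x=-7.724: |R|=0.88869 <1
  x=-6.954: |R|=0.83890 <1
  x=-6.648: |R|=0.81679 <1
  x=-6.564: |R|=0.81046 <1
  x=-10.237: |R|=1.00930 >1
  x=-10.025: |R|=1.00100 >1
Interval (-10.0000, 0).

left endpoint -10.0000.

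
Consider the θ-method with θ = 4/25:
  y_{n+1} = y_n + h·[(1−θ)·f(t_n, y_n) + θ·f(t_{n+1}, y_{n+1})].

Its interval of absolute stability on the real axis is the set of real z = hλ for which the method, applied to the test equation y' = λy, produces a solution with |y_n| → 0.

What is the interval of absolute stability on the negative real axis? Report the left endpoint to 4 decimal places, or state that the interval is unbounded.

On y'=λy, z=hλ:
  y_{n+1} = y_n + z·[21/25·y_n + 4/25·y_{n+1}] ⇒ (1 − 4/25z)y_{n+1} = (1 + 21/25z)y_n
  R(z) = (1 + 21/25z)/(1 − 4/25z).

Find x<0 with |R(x)|<1.
x=-1.06: |R|=0.0937
R=−1: 1+21/25x = −1+4/25x ⇒ -17/25x=2 ⇒ x=2/(-17/25)=-2.9412
Confirm numerically:
  x=-2.369: |R|=0.71786 <1
  x=-1.885: |R|=0.44822 <1
  x=-1.382: |R|=0.13175 <1
  x=-1.310: |R|=0.08300 <1
  x=-3.321: |R|=1.16866 >1
  x=-3.246: |R|=1.13643 >1
So |R|<1 on (-2.9412, 0).

(-2.9412, 0).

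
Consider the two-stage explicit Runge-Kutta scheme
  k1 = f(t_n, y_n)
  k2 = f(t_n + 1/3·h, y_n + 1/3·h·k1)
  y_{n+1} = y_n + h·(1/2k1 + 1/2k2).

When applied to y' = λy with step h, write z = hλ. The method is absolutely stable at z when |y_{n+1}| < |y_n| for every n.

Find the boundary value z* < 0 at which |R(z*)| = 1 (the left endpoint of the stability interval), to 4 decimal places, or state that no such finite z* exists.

Test eqn y'=λy, z=hλ:
  k1=λy_n ⇒ h·k1=z·y_n;  k2=λ(1+1/3z)y_n ⇒ h·k2=z(1+1/3z)y_n
  y_{n+1}/y_n = 1 + 1/2z + 1/2z(1+1/3z) = 1 + z + 1/6z²
  Hence R(z) = 1 + z + 1/6z².

Need |R(x)|<1, x<0.
x=-0.31: |R|=0.7060
R=1: x+1/6x²=0 ⇒ x=−6=-6.0000; min R=1−1/(4·1/6)=-0.5000>−1
Confirm numerically:
  x=-5.701: |R|=0.71590 <1
  x=-3.453: |R|=0.46580 <1
  x=-3.450: |R|=0.46625 <1
  x=-6.559: |R|=1.61108 >1
  x=-6.555: |R|=1.60634 >1
  x=-6.437: |R|=1.46883 >1
So |R|<1 on (-6.0000, 0).

left endpoint -6.0000.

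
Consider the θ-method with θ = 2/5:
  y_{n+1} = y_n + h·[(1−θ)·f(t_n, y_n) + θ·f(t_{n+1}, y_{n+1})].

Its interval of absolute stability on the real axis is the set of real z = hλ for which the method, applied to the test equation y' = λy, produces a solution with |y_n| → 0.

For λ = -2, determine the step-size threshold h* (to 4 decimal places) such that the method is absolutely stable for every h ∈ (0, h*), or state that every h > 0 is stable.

With y'=λy (z=hλ):
  y_{n+1} = y_n + z·[3/5·y_n + 2/5·y_{n+1}] ⇒ (1 − 2/5z)y_{n+1} = (1 + 3/5z)y_n
  R(z) = (1 + 3/5z)/(1 − 2/5z).

Solve |R(x)|<1 on ℝ⁻.
x=-0.87: |R|=0.3546
R=−1: 1+3/5x = −1+2/5x ⇒ -1/5x=2 ⇒ x=2/(-1/5)=-10.0000
Confirm numerically:
  x=-8.633: |R|=0.93861 <1
  x=-6.402: |R|=0.79791 <1
  x=-4.421: |R|=0.59695 <1
  x=-4.290: |R|=0.57953 <1
  x=-10.419: |R|=1.01622 >1
  x=-10.026: |R|=1.00104 >1
Interval (-10.0000, 0).

(-10.0000,0); λ=-2 ⇒ h* = (10)/2 = 5.0000.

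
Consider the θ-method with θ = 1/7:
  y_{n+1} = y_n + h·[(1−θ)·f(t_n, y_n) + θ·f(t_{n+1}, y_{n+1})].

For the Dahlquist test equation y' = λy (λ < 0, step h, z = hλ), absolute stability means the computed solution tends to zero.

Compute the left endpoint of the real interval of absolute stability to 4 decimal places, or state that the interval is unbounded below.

With y'=λy (z=hλ):
  y_{n+1} = y_n + z·[6/7·y_n + 1/7·y_{n+1}] ⇒ (1 − 1/7z)y_{n+1} = (1 + 6/7z)y_n
  ⇒ R(z) = (1 + 6/7z)/(1 − 1/7z).

Need |R(x)|<1, x<0.
x=-0.52: |R|=0.5160
R=−1: 1+6/7x = −1+1/7x ⇒ -5/7x=2 ⇒ x=2/(-5/7)=-2.8000
Confirm numerically:
  x=-2.288: |R|=0.72438 <1
  x=-2.215: |R|=0.68258 <1
  x=-2.071: |R|=0.59817 <1
  x=-1.223: |R|=0.04110 <1
  x=-3.266: |R|=1.22696 >1
  x=-3.000: |R|=1.10000 >1
  x=-2.918: |R|=1.05949 >1
So |R|<1 on (-2.8000, 0).

z* = -2.8000.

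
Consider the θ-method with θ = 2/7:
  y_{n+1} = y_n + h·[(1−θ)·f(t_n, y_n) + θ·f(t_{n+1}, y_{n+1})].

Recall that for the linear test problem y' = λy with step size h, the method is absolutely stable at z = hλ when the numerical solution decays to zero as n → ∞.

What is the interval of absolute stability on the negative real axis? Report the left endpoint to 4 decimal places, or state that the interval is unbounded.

With y'=λy (z=hλ):
  y_{n+1} = y_n + z·[5/7·y_n + 2/7·y_{n+1}] ⇒ (1 − 2/7z)y_{n+1} = (1 + 5/7z)y_n
  so R(z) = (1 + 5/7z)/(1 − 2/7z).

Need |R(x)|<1, x<0.
x=-0.66: |R|=0.4447
R=−1: 1+5/7x = −1+2/7x ⇒ -3/7x=2 ⇒ x=2/(-3/7)=-4.6667
Confirm numerically:
  x=-2.827: |R|=0.56385 <1
  x=-2.646: |R|=0.50683 <1
  x=-2.557: |R|=0.47755 <1
  x=-1.917: |R|=0.23860 <1
  x=-5.184: |R|=1.08936 >1
  x=-5.133: |R|=1.08103 >1
  x=-4.710: |R|=1.00792 >1
Interval (-4.6667, 0).

z∈(-4.6667,0).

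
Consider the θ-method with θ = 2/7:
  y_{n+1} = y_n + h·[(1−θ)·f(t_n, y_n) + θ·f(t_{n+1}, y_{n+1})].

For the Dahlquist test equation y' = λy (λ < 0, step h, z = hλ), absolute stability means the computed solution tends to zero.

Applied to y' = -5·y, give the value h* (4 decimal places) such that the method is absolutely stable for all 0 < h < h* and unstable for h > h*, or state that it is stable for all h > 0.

Set f=λy, z=hλ:
  y_{n+1} = y_n + z·[5/7·y_n + 2/7·y_{n+1}] ⇒ (1 − 2/7z)y_{n+1} = (1 + 5/7z)y_n
  R(z) = (1 + 5/7z)/(1 − 2/7z).

Need |R(x)|<1, x<0.
x=-0.93: |R|=0.2652
R=−1: 1+5/7x = −1+2/7x ⇒ -3/7x=2 ⇒ x=2/(-3/7)=-4.6667
Confirm numerically:
  x=-4.045: |R|=0.87641 <1
  x=-2.253: |R|=0.37068 <1
  x=-2.027: |R|=0.28361 <1
  x=-5.225: |R|=1.09599 >1
  x=-4.737: |R|=1.01281 >1
So |R|<1 on (-4.6667, 0).

(-4.6667,0); λ=-5 ⇒ h* = (14/3)/5 = 0.9333.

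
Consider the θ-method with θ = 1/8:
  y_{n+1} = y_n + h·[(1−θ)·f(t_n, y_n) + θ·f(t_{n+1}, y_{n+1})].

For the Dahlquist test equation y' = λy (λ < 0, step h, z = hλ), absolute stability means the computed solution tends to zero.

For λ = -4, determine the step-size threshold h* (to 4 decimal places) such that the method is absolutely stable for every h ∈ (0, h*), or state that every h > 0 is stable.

(-2.6667,0); λ=-4 ⇒ h* = (8/3)/4 = 0.6667.

Test eqn y'=λy, z=hλ:
  y_{n+1} = y_n + z·[7/8·y_n + 1/8·y_{n+1}] ⇒ (1 − 1/8z)y_{n+1} = (1 + 7/8z)y_n
  R(z) = (1 + 7/8z)/(1 − 1/8z).

Boundary: |R(x)|=1, x<0.
x=-1.73: |R|=0.4224
R=−1: 1+7/8x = −1+1/8x ⇒ -3/4x=2 ⇒ x=2/(-3/4)=-2.6667
Confirm numerically:
  x=-2.086: |R|=0.65457 <1
  x=-1.712: |R|=0.41021 <1
  x=-1.600: |R|=0.33333 <1
  x=-1.525: |R|=0.28084 <1
  x=-2.846: |R|=1.09921 >1
  x=-2.833: |R|=1.09213 >1
So |R|<1 on (-2.6667, 0).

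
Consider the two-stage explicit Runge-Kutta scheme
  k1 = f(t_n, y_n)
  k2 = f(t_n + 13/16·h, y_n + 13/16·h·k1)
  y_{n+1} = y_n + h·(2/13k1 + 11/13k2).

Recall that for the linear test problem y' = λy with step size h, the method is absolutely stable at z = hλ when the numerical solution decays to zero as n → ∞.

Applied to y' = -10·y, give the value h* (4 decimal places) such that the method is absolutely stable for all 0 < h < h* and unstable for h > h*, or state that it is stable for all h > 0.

(-1.4545,0); λ=-10 ⇒ h* = (16/11)/10 = 0.1455.

Test eqn y'=λy, z=hλ:
  k1=λy_n ⇒ h·k1=z·y_n;  k2=λ(1+13/16z)y_n ⇒ h·k2=z(1+13/16z)y_n
  y_{n+1}/y_n = 1 + 2/13z + 11/13z(1+13/16z) = 1 + z + 11/16z²
  ⇒ R(z) = 1 + z + 11/16z².

Need |R(x)|<1, x<0.
x=-1.1: |R|=0.7319
R=1: x+11/16x²=0 ⇒ x=−16/11=-1.4545; min R=1−1/(4·11/16)=0.6364>−1
Confirm numerically:
  x=-1.387: |R|=0.93559 <1
  x=-1.198: |R|=0.78870 <1
  x=-0.987: |R|=0.68274 <1
  x=-1.785: |R|=1.40553 >1
  x=-1.749: |R|=1.35406 >1
Stable set (-1.4545, 0).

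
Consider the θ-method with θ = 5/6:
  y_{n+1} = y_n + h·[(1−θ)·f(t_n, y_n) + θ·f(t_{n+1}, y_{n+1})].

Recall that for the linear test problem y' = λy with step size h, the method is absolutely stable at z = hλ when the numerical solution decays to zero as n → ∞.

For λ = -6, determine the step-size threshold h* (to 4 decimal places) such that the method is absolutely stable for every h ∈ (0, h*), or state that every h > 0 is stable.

On y'=λy, z=hλ:
  y_{n+1} = y_n + z·[1/6·y_n + 5/6·y_{n+1}] ⇒ (1 − 5/6z)y_{n+1} = (1 + 1/6z)y_n
  Hence R(z) = (1 + 1/6z)/(1 − 5/6z).

Find x<0 with |R(x)|<1.
x=-0.92: |R|=0.4792
x=-2: |R|=0.2500
x=-10: |R|=0.0714
x=-100: |R|=0.1858
θ=5/6≥1/2 ⇒ |1+1/6x|<|1−5/6x| ∀x<0 ⇒ interval (−∞,0).

unbounded; (−∞, 0). Any h>0 works for λ=-6.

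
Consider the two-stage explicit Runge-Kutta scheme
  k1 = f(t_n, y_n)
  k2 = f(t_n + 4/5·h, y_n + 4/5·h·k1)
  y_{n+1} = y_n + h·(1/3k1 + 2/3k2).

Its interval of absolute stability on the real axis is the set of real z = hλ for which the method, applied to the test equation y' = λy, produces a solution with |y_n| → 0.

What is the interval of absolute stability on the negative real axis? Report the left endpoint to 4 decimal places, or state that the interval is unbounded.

On y'=λy, z=hλ:
  k1=λy_n ⇒ h·k1=z·y_n;  k2=λ(1+4/5z)y_n ⇒ h·k2=z(1+4/5z)y_n
  y_{n+1}/y_n = 1 + 1/3z + 2/3z(1+4/5z) = 1 + z + 8/15z²
  so R(z) = 1 + z + 8/15z².

Solve |R(x)|<1 on ℝ⁻.
x=-1.78: |R|=0.9098
R=1: x+8/15x²=0 ⇒ x=−15/8=-1.8750; min R=1−1/(4·8/15)=0.5312>−1
Confirm numerically:
  x=-1.658: |R|=0.80811 <1
  x=-1.059: |R|=0.53912 <1
  x=-0.915: |R|=0.53152 <1
  x=-0.897: |R|=0.53212 <1
  x=-2.294: |R|=1.51263 >1
  x=-2.178: |R|=1.35196 >1
  x=-1.960: |R|=1.08885 >1
So |R|<1 on (-1.8750, 0).

(-1.8750, 0).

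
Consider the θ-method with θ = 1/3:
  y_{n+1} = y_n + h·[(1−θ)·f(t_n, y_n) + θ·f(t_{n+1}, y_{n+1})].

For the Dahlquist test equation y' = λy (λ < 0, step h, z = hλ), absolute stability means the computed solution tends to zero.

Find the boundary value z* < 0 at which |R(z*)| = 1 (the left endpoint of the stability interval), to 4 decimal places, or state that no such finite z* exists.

z* = -6.0000.

Set f=λy, z=hλ:
  y_{n+1} = y_n + z·[2/3·y_n + 1/3·y_{n+1}] ⇒ (1 − 1/3z)y_{n+1} = (1 + 2/3z)y_n
  Hence R(z) = (1 + 2/3z)/(1 − 1/3z).

Solve |R(x)|<1 on ℝ⁻.
x=-1.13: |R|=0.1792
R=−1: 1+2/3x = −1+1/3x ⇒ -1/3x=2 ⇒ x=2/(-1/3)=-6.0000
Confirm numerically:
  x=-5.630: |R|=0.95713 <1
  x=-5.605: |R|=0.95410 <1
  x=-3.361: |R|=0.58513 <1
  x=-3.158: |R|=0.53849 <1
  x=-6.337: |R|=1.03609 >1
  x=-6.287: |R|=1.03090 >1
So |R|<1 on (-6.0000, 0).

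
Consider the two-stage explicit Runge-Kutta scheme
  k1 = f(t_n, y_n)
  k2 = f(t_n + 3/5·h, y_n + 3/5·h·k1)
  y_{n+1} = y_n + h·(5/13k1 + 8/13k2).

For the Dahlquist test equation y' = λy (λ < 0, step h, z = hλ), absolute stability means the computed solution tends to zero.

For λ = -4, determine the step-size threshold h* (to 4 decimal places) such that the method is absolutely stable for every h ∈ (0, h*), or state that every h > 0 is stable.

On y'=λy, z=hλ:
  k1=λy_n ⇒ h·k1=z·y_n;  k2=λ(1+3/5z)y_n ⇒ h·k2=z(1+3/5z)y_n
  y_{n+1}/y_n = 1 + 5/13z + 8/13z(1+3/5z) = 1 + z + 24/65z²
  Hence R(z) = 1 + z + 24/65z².

Solve |R(x)|<1 on ℝ⁻.
x=-1.38: |R|=0.3232
R=1: x+24/65x²=0 ⇒ x=−65/24=-2.7083; min R=1−1/(4·24/65)=0.3229>−1
Confirm numerically:
  x=-2.428: |R|=0.74868 <1
  x=-2.404: |R|=0.72986 <1
  x=-1.710: |R|=0.36967 <1
  x=-3.182: |R|=1.55651 >1
  x=-3.128: |R|=1.48470 >1
  x=-2.839: |R|=1.13697 >1
Interval (-2.7083, 0).

(-2.7083,0); λ=-4 ⇒ h* = (65/24)/4 = 0.6771.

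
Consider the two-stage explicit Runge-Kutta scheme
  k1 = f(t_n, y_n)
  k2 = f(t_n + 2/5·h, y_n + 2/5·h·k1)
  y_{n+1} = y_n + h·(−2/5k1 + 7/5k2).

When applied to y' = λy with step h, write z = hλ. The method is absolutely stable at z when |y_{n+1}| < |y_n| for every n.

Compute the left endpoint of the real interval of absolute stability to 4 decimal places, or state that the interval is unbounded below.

Test eqn y'=λy, z=hλ:
  k1=λy_n ⇒ h·k1=z·y_n;  k2=λ(1+2/5z)y_n ⇒ h·k2=z(1+2/5z)y_n
  y_{n+1}/y_n = 1 − 2/5z + 7/5z(1+2/5z) = 1 + z + 14/25z²
  ⇒ R(z) = 1 + z + 14/25z².

Need |R(x)|<1, x<0.
x=-1: |R|=0.5600
R=1: x+14/25x²=0 ⇒ x=−25/14=-1.7857; min R=1−1/(4·14/25)=0.5536>−1
Confirm numerically:
  x=-1.732: |R|=0.94790 <1
  x=-1.653: |R|=0.87715 <1
  x=-1.149: |R|=0.59031 <1
  x=-0.855: |R|=0.55437 <1
  x=-1.924: |R|=1.14899 >1
  x=-1.895: |R|=1.11597 >1
Interval (-1.7857, 0).

z* = -1.7857.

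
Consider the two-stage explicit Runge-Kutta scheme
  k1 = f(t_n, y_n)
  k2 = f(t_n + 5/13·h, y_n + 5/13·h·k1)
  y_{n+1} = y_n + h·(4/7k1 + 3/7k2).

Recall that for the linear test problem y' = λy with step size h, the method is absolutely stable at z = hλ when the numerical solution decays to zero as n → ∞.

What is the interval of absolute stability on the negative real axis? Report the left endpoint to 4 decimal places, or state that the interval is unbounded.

(-6.0667, 0).

Test eqn y'=λy, z=hλ:
  k1=λy_n ⇒ h·k1=z·y_n;  k2=λ(1+5/13z)y_n ⇒ h·k2=z(1+5/13z)y_n
  y_{n+1}/y_n = 1 + 4/7z + 3/7z(1+5/13z) = 1 + z + 15/91z²
  so R(z) = 1 + z + 15/91z².

Solve |R(x)|<1 on ℝ⁻.
x=-0.68: |R|=0.3962
R=1: x+15/91x²=0 ⇒ x=−91/15=-6.0667; min R=1−1/(4·15/91)=-0.5167>−1
Confirm numerically:
  x=-5.080: |R|=0.17380 <1
  x=-4.818: |R|=0.00834 <1
  x=-4.365: |R|=0.22436 <1
  x=-4.360: |R|=0.22655 <1
  x=-6.405: |R|=1.35720 >1
  x=-6.229: |R|=1.16668 >1
  x=-6.202: |R|=1.13835 >1
Interval (-6.0667, 0).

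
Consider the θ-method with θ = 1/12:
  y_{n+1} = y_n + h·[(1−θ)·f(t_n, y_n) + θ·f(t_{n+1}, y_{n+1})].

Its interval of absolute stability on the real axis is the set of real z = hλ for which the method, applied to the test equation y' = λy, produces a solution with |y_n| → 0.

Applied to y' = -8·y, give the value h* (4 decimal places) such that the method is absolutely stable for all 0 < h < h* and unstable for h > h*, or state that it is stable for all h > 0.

Set f=λy, z=hλ:
  y_{n+1} = y_n + z·[11/12·y_n + 1/12·y_{n+1}] ⇒ (1 − 1/12z)y_{n+1} = (1 + 11/12z)y_n
  Hence R(z) = (1 + 11/12z)/(1 − 1/12z).

Solve |R(x)|<1 on ℝ⁻.
x=-1.59: |R|=0.4040
R=−1: 1+11/12x = −1+1/12x ⇒ -5/6x=2 ⇒ x=2/(-5/6)=-2.4000
Confirm numerically:
  x=-1.633: |R|=0.43739 <1
  x=-1.631: |R|=0.43584 <1
  x=-1.186: |R|=0.07933 <1
  x=-2.949: |R|=1.36725 >1
  x=-2.837: |R|=1.29453 >1
Stable set (-2.4000, 0).

(-2.4000,0); λ=-8 ⇒ h* = (12/5)/8 = 0.3000.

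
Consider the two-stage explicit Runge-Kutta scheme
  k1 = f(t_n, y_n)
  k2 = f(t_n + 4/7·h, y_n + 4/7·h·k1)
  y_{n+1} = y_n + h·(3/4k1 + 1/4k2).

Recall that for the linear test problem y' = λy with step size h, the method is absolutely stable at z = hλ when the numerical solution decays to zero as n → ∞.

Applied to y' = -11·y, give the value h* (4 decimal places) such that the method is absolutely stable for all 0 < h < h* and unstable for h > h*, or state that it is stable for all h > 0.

(-7.0000,0); λ=-11 ⇒ h* = (7)/11 = 0.6364.

On y'=λy, z=hλ:
  k1=λy_n ⇒ h·k1=z·y_n;  k2=λ(1+4/7z)y_n ⇒ h·k2=z(1+4/7z)y_n
  y_{n+1}/y_n = 1 + 3/4z + 1/4z(1+4/7z) = 1 + z + 1/7z²
  ⇒ R(z) = 1 + z + 1/7z².

Find x<0 with |R(x)|<1.
x=-0.37: |R|=0.6496
R=1: x+1/7x²=0 ⇒ x=−7=-7.0000; min R=1−1/(4·1/7)=-0.7500>−1
Confirm numerically:
  x=-6.805: |R|=0.81043 <1
  x=-5.278: |R|=0.29839 <1
  x=-4.935: |R|=0.45583 <1
  x=-7.363: |R|=1.38182 >1
  x=-7.111: |R|=1.11276 >1
So |R|<1 on (-7.0000, 0).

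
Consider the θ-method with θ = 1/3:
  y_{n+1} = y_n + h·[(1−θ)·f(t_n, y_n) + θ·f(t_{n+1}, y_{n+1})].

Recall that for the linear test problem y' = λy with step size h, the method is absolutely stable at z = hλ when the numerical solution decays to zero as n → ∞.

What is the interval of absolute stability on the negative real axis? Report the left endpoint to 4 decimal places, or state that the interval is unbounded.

With y'=λy (z=hλ):
  y_{n+1} = y_n + z·[2/3·y_n + 1/3·y_{n+1}] ⇒ (1 − 1/3z)y_{n+1} = (1 + 2/3z)y_n
  R(z) = (1 + 2/3z)/(1 − 1/3z).

Solve |R(x)|<1 on ℝ⁻.
x=-0.48: |R|=0.5862
R=−1: 1+2/3x = −1+1/3x ⇒ -1/3x=2 ⇒ x=2/(-1/3)=-6.0000
Confirm numerically:
  x=-4.694: |R|=0.83026 <1
  x=-4.567: |R|=0.81063 <1
  x=-2.893: |R|=0.47276 <1
  x=-6.166: |R|=1.01811 >1
  x=-6.101: |R|=1.01110 >1
  x=-6.087: |R|=1.00957 >1
So |R|<1 on (-6.0000, 0).

(-6.0000, 0).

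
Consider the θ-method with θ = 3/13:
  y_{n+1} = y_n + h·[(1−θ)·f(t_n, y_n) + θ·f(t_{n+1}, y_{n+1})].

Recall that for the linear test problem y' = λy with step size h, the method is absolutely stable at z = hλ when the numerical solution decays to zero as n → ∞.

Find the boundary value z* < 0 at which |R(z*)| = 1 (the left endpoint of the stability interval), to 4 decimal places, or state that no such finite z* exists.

Set f=λy, z=hλ:
  y_{n+1} = y_n + z·[10/13·y_n + 3/13·y_{n+1}] ⇒ (1 − 3/13z)y_{n+1} = (1 + 10/13z)y_n
  R(z) = (1 + 10/13z)/(1 − 3/13z).

Solve |R(x)|<1 on ℝ⁻.
x=-1.48: |R|=0.1032
R=−1: 1+10/13x = −1+3/13x ⇒ -7/13x=2 ⇒ x=2/(-7/13)=-3.7143
Confirm numerically:
  x=-3.063: |R|=0.79454 <1
  x=-2.978: |R|=0.76502 <1
  x=-2.455: |R|=0.56715 <1
  x=-1.740: |R|=0.24149 <1
  x=-4.022: |R|=1.08593 >1
  x=-3.826: |R|=1.03195 >1
Stable set (-3.7143, 0).

left endpoint -3.7143.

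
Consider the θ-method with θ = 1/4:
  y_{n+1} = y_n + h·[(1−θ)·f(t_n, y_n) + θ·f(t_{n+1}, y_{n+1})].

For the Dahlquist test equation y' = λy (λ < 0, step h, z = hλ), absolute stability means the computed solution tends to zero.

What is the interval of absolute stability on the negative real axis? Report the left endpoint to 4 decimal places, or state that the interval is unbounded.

On y'=λy, z=hλ:
  y_{n+1} = y_n + z·[3/4·y_n + 1/4·y_{n+1}] ⇒ (1 − 1/4z)y_{n+1} = (1 + 3/4z)y_n
  so R(z) = (1 + 3/4z)/(1 − 1/4z).

Need |R(x)|<1, x<0.
x=-0.71: |R|=0.3970
R=−1: 1+3/4x = −1+1/4x ⇒ -1/2x=2 ⇒ x=2/(-1/2)=-4.0000
Confirm numerically:
  x=-2.835: |R|=0.65911 <1
  x=-2.189: |R|=0.41477 <1
  x=-2.062: |R|=0.36061 <1
  x=-4.449: |R|=1.10628 >1
  x=-4.345: |R|=1.08268 >1
So |R|<1 on (-4.0000, 0).

(-4.0000, 0).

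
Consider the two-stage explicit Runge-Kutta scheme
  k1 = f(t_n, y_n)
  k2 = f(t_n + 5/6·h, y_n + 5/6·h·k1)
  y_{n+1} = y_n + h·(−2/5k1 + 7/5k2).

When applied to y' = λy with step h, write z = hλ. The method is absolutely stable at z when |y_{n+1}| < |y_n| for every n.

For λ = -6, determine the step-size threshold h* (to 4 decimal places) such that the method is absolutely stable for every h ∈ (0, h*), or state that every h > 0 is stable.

(-0.8571,0); λ=-6 ⇒ h* = (6/7)/6 = 0.1429.

With y'=λy (z=hλ):
  k1=λy_n ⇒ h·k1=z·y_n;  k2=λ(1+5/6z)y_n ⇒ h·k2=z(1+5/6z)y_n
  y_{n+1}/y_n = 1 − 2/5z + 7/5z(1+5/6z) = 1 + z + 7/6z²
  Hence R(z) = 1 + z + 7/6z².

Solve |R(x)|<1 on ℝ⁻.
x=-0.92: |R|=1.0675
R=1: x+7/6x²=0 ⇒ x=−6/7=-0.8571; min R=1−1/(4·7/6)=0.7857>−1
Confirm numerically:
  x=-0.639: |R|=0.83737 <1
  x=-0.591: |R|=0.81649 <1
  x=-0.542: |R|=0.80072 <1
  x=-1.161: |R|=1.41157 >1
  x=-1.054: |R|=1.24207 >1
  x=-0.988: |R|=1.15083 >1
Stable set (-0.8571, 0).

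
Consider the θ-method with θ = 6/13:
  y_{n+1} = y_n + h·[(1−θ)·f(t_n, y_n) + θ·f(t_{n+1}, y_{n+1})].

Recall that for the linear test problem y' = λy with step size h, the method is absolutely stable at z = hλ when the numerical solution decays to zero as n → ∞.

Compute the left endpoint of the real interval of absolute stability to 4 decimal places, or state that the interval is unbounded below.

z* = -26.0000.

Test eqn y'=λy, z=hλ:
  y_{n+1} = y_n + z·[7/13·y_n + 6/13·y_{n+1}] ⇒ (1 − 6/13z)y_{n+1} = (1 + 7/13z)y_n
  ⇒ R(z) = (1 + 7/13z)/(1 − 6/13z).

Solve |R(x)|<1 on ℝ⁻.
x=-1.06: |R|=0.2882
R=−1: 1+7/13x = −1+6/13x ⇒ -1/13x=2 ⇒ x=2/(-1/13)=-26.0000
Confirm numerically:
  x=-22.807: |R|=0.97869 <1
  x=-22.448: |R|=0.97595 <1
  x=-12.867: |R|=0.85440 <1
  x=-12.542: |R|=0.84750 <1
  x=-26.256: |R|=1.00150 >1
  x=-26.025: |R|=1.00015 >1
Interval (-26.0000, 0).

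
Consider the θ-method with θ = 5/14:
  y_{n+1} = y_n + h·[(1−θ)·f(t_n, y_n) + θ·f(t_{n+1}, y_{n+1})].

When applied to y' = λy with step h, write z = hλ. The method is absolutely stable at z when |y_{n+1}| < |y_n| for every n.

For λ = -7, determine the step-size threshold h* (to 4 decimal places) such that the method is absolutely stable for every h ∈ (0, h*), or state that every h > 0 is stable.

With y'=λy (z=hλ):
  y_{n+1} = y_n + z·[9/14·y_n + 5/14·y_{n+1}] ⇒ (1 − 5/14z)y_{n+1} = (1 + 9/14z)y_n
  ⇒ R(z) = (1 + 9/14z)/(1 − 5/14z).

Find x<0 with |R(x)|<1.
x=-1.73: |R|=0.0693
R=−1: 1+9/14x = −1+5/14x ⇒ -2/7x=2 ⇒ x=2/(-2/7)=-7.0000
Confirm numerically:
  x=-3.730: |R|=0.59939 <1
  x=-3.416: |R|=0.53874 <1
  x=-3.292: |R|=0.51307 <1
  x=-7.596: |R|=1.04586 >1
  x=-7.543: |R|=1.04200 >1
Interval (-7.0000, 0).

(-7.0000,0); λ=-7 ⇒ h* = (7)/7 = 1.0000.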